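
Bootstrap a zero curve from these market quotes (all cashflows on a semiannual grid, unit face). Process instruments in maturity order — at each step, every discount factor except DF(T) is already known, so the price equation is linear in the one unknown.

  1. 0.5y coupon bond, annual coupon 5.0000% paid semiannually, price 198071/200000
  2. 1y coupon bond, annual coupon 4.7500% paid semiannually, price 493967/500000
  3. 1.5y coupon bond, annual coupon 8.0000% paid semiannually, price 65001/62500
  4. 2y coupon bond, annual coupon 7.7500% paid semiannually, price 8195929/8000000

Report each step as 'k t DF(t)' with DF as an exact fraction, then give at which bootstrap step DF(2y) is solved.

1 1/2 4831/5000
2 1 4713/5000
3 3/2 4633/5000
4 2 1761/2000
DF(2y) is solved at step 4

step 1 [0.5y] bond c/2=1/40: DF=(198071/200000 − 1/40·(0))/(1+1/40) = 4831/5000 ≈ 0.966200
step 2 [1y] bond c/2=19/800: DF=(493967/500000 − 19/800·(0.966200))/(1+19/800) = 4713/5000 ≈ 0.942600
step 3 [1.5y] bond c/2=1/25: DF=(65001/62500 − 1/25·(0.966200+0.942600))/(1+1/25) = 4633/5000 ≈ 0.926600
step 4 [2y] bond c/2=31/800: DF=(8195929/8000000 − 31/800·(0.966200+0.942600+0.926600))/(1+31/800) = 1761/2000 ≈ 0.880500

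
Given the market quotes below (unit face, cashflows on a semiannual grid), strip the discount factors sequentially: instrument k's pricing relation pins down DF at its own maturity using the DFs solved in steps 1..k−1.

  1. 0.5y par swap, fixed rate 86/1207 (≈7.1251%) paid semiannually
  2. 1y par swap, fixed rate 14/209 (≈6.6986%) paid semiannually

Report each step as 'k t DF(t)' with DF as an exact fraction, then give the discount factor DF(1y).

step 1 [0.5y] swap r/2=43/1207: DF=(1 − 43/1207·(0))/(1+43/1207) = 1207/1250 ≈ 0.965600
step 2 [1y] swap r/2=7/209: DF=(1 − 7/209·(0.965600))/(1+7/209) = 9363/10000 ≈ 0.936300

1 1/2 1207/1250
2 1 9363/10000
DF(1y) = 9363/10000 ≈ 0.936300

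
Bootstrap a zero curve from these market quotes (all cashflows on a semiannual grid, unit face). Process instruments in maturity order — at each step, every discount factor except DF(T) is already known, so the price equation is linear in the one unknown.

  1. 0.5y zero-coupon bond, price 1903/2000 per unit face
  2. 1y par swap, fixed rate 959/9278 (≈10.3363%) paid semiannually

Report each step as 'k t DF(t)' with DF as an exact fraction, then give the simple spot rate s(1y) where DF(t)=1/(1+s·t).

step 1 [0.5y] zero: DF = P = 1903/2000 ≈ 0.951500
step 2 [1y] swap r/2=959/18556: DF=(1 − 959/18556·(0.951500))/(1+959/18556) = 9041/10000 ≈ 0.904100

1 1/2 1903/2000
2 1 9041/10000
s(1y) = (1/(9041/10000) − 1)/(1) = 959/9041 ≈ 10.6072%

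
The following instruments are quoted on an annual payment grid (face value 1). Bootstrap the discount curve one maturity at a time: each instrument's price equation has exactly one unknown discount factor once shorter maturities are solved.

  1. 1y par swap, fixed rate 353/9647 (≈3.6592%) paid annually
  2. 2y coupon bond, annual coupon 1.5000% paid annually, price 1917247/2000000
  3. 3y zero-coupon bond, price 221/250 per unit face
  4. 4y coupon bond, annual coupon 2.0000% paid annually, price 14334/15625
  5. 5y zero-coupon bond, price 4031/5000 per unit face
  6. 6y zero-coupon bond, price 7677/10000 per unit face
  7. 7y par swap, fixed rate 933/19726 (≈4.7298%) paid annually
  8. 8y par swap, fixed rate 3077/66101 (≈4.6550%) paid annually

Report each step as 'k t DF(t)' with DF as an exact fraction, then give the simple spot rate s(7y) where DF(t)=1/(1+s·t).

1 1 9647/10000
2 2 4651/5000
3 3 221/250
4 4 8449/10000
5 5 4031/5000
6 6 7677/10000
7 7 7201/10000
8 8 6923/10000
s(7y) = (1/(7201/10000) − 1)/(7) = 2799/50407 ≈ 5.5528%

step 1 [1y] swap r/1=353/9647: DF=(1 − 353/9647·(0))/(1+353/9647) = 9647/10000 ≈ 0.964700
step 2 [2y] bond c/1=3/200: DF=(1917247/2000000 − 3/200·(0.964700))/(1+3/200) = 4651/5000 ≈ 0.930200
step 3 [3y] zero: DF = P = 221/250 ≈ 0.884000
step 4 [4y] bond c/1=1/50: DF=(14334/15625 − 1/50·(0.964700+0.930200+0.884000))/(1+1/50) = 8449/10000 ≈ 0.844900
step 5 [5y] zero: DF = P = 4031/5000 ≈ 0.806200
step 6 [6y] zero: DF = P = 7677/10000 ≈ 0.767700
step 7 [7y] swap r/1=933/19726: DF=(1 − 933/19726·(0.964700+0.930200+0.884000+0.844900+0.806200+0.767700))/(1+933/19726) = 7201/10000 ≈ 0.720100
step 8 [8y] swap r/1=3077/66101: DF=(1 − 3077/66101·(0.964700+0.930200+0.884000+0.844900+0.806200+0.767700+0.720100))/(1+3077/66101) = 6923/10000 ≈ 0.692300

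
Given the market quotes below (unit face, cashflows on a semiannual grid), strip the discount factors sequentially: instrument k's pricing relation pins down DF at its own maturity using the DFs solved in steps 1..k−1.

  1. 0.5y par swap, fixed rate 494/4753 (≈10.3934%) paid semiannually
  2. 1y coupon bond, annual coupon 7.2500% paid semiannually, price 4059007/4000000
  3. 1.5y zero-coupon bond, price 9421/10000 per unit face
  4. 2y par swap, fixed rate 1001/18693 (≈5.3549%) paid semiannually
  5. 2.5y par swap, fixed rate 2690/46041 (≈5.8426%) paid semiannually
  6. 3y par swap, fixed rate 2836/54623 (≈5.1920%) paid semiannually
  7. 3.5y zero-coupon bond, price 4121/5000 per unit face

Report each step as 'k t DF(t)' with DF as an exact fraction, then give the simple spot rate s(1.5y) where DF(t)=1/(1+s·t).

1 1/2 4753/5000
2 1 473/500
3 3/2 9421/10000
4 2 8999/10000
5 5/2 1731/2000
6 3 4291/5000
7 7/2 4121/5000
s(1.5y) = (1/(9421/10000) − 1)/(3/2) = 386/9421 ≈ 4.0972%

step 1 [0.5y] swap r/2=247/4753: DF=(1 − 247/4753·(0))/(1+247/4753) = 4753/5000 ≈ 0.950600
step 2 [1y] bond c/2=29/800: DF=(4059007/4000000 − 29/800·(0.950600))/(1+29/800) = 473/500 ≈ 0.946000
step 3 [1.5y] zero: DF = P = 9421/10000 ≈ 0.942100
step 4 [2y] swap r/2=1001/37386: DF=(1 − 1001/37386·(0.950600+0.946000+0.942100))/(1+1001/37386) = 8999/10000 ≈ 0.899900
step 5 [2.5y] swap r/2=1345/46041: DF=(1 − 1345/46041·(0.950600+0.946000+0.942100+0.899900))/(1+1345/46041) = 1731/2000 ≈ 0.865500
step 6 [3y] swap r/2=1418/54623: DF=(1 − 1418/54623·(0.950600+0.946000+0.942100+0.899900+0.865500))/(1+1418/54623) = 4291/5000 ≈ 0.858200
step 7 [3.5y] zero: DF = P = 4121/5000 ≈ 0.824200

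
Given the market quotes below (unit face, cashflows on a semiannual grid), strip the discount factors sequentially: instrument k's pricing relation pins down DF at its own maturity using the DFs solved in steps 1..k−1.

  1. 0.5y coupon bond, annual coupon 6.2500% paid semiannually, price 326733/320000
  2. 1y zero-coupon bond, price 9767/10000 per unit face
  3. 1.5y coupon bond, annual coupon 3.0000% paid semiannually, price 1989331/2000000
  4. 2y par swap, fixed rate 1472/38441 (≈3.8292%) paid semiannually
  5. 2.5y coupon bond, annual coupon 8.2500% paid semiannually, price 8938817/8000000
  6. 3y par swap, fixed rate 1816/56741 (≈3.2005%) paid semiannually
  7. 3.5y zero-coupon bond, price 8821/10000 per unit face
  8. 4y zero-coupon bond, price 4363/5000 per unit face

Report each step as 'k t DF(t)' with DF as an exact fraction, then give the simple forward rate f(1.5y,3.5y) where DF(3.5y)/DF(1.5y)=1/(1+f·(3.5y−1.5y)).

1 1/2 9901/10000
2 1 9767/10000
3 3/2 9509/10000
4 2 579/625
5 5/2 1151/1250
6 3 2273/2500
7 7/2 8821/10000
8 4 4363/5000
f(1.5y,3.5y) = ((9509/10000)/(8821/10000) − 1)/(2) = 344/8821 ≈ 3.8998%

step 1 [0.5y] bond c/2=1/32: DF=(326733/320000 − 1/32·(0))/(1+1/32) = 9901/10000 ≈ 0.990100
step 2 [1y] zero: DF = P = 9767/10000 ≈ 0.976700
step 3 [1.5y] bond c/2=3/200: DF=(1989331/2000000 − 3/200·(0.990100+0.976700))/(1+3/200) = 9509/10000 ≈ 0.950900
step 4 [2y] swap r/2=736/38441: DF=(1 − 736/38441·(0.990100+0.976700+0.950900))/(1+736/38441) = 579/625 ≈ 0.926400
step 5 [2.5y] bond c/2=33/800: DF=(8938817/8000000 − 33/800·(0.990100+0.976700+0.950900+0.926400))/(1+33/800) = 1151/1250 ≈ 0.920800
step 6 [3y] swap r/2=908/56741: DF=(1 − 908/56741·(0.990100+0.976700+0.950900+0.926400+0.920800))/(1+908/56741) = 2273/2500 ≈ 0.909200
step 7 [3.5y] zero: DF = P = 8821/10000 ≈ 0.882100
step 8 [4y] zero: DF = P = 4363/5000 ≈ 0.872600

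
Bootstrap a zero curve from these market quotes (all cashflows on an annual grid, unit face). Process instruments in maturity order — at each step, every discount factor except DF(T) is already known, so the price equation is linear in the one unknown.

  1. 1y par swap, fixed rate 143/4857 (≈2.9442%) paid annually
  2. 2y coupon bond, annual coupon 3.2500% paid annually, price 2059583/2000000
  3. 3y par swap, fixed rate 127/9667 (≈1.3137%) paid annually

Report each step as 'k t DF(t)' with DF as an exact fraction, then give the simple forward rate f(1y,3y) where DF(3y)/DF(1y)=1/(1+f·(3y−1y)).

1 1 4857/5000
2 2 2417/2500
3 3 9619/10000
f(1y,3y) = ((4857/5000)/(9619/10000) − 1)/(2) = 95/19238 ≈ 0.4938%

step 1 [1y] swap r/1=143/4857: DF=(1 − 143/4857·(0))/(1+143/4857) = 4857/5000 ≈ 0.971400
step 2 [2y] bond c/1=13/400: DF=(2059583/2000000 − 13/400·(0.971400))/(1+13/400) = 2417/2500 ≈ 0.966800
step 3 [3y] swap r/1=127/9667: DF=(1 − 127/9667·(0.971400+0.966800))/(1+127/9667) = 9619/10000 ≈ 0.961900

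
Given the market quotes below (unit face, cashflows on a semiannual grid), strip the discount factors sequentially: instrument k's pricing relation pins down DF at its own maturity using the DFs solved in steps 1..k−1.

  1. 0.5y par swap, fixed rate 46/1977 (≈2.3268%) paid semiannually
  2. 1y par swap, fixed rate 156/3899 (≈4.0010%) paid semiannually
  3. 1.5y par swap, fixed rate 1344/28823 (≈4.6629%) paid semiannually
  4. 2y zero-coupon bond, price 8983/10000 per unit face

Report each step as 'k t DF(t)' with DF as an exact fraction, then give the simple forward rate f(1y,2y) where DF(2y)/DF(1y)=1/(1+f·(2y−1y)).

1 1/2 1977/2000
2 1 961/1000
3 3/2 583/625
4 2 8983/10000
f(1y,2y) = ((961/1000)/(8983/10000) − 1)/(1) = 627/8983 ≈ 6.9799%

step 1 [0.5y] swap r/2=23/1977: DF=(1 − 23/1977·(0))/(1+23/1977) = 1977/2000 ≈ 0.988500
step 2 [1y] swap r/2=78/3899: DF=(1 − 78/3899·(0.988500))/(1+78/3899) = 961/1000 ≈ 0.961000
step 3 [1.5y] swap r/2=672/28823: DF=(1 − 672/28823·(0.988500+0.961000))/(1+672/28823) = 583/625 ≈ 0.932800
step 4 [2y] zero: DF = P = 8983/10000 ≈ 0.898300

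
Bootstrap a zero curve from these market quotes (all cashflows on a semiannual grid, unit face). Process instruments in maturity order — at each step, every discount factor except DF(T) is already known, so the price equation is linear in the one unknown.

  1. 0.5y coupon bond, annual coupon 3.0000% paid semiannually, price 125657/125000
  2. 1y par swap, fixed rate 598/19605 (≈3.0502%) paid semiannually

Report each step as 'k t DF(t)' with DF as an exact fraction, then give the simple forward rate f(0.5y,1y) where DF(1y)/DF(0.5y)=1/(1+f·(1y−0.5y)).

1 1/2 619/625
2 1 9701/10000
f(0.5y,1y) = ((619/625)/(9701/10000) − 1)/(1/2) = 406/9701 ≈ 4.1851%

step 1 [0.5y] bond c/2=3/200: DF=(125657/125000 − 3/200·(0))/(1+3/200) = 619/625 ≈ 0.990400
step 2 [1y] swap r/2=299/19605: DF=(1 − 299/19605·(0.990400))/(1+299/19605) = 9701/10000 ≈ 0.970100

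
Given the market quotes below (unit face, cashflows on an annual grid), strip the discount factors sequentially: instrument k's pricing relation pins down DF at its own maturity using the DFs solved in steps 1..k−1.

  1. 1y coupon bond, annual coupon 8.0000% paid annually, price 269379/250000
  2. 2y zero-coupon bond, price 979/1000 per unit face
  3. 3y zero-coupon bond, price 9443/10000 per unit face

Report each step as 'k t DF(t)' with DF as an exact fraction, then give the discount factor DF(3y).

1 1 9977/10000
2 2 979/1000
3 3 9443/10000
DF(3y) = 9443/10000 ≈ 0.944300

step 1 [1y] bond c/1=2/25: DF=(269379/250000 − 2/25·(0))/(1+2/25) = 9977/10000 ≈ 0.997700
step 2 [2y] zero: DF = P = 979/1000 ≈ 0.979000
step 3 [3y] zero: DF = P = 9443/10000 ≈ 0.944300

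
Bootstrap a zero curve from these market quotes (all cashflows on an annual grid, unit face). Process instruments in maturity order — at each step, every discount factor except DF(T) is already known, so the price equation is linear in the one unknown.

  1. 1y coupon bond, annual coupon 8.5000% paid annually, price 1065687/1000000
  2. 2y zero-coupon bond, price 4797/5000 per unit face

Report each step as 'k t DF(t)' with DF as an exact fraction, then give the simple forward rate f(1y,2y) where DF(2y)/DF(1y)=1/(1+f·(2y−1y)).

step 1 [1y] bond c/1=17/200: DF=(1065687/1000000 − 17/200·(0))/(1+17/200) = 4911/5000 ≈ 0.982200
step 2 [2y] zero: DF = P = 4797/5000 ≈ 0.959400

1 1 4911/5000
2 2 4797/5000
f(1y,2y) = ((4911/5000)/(4797/5000) − 1)/(1) = 38/1599 ≈ 2.3765%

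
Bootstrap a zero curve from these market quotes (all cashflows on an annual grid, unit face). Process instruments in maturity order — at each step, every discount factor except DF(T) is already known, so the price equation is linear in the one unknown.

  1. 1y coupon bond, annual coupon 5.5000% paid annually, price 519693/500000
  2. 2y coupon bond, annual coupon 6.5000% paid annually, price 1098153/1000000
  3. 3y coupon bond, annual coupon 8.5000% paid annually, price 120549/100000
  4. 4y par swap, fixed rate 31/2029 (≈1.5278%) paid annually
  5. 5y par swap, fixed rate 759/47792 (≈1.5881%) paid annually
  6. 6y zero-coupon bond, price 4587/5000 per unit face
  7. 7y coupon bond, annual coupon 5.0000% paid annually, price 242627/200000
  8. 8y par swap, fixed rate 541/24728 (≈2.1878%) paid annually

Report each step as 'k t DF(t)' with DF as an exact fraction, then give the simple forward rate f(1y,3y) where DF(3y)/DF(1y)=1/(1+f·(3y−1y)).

step 1 [1y] bond c/1=11/200: DF=(519693/500000 − 11/200·(0))/(1+11/200) = 2463/2500 ≈ 0.985200
step 2 [2y] bond c/1=13/200: DF=(1098153/1000000 − 13/200·(0.985200))/(1+13/200) = 971/1000 ≈ 0.971000
step 3 [3y] bond c/1=17/200: DF=(120549/100000 − 17/200·(0.985200+0.971000))/(1+17/200) = 4789/5000 ≈ 0.957800
step 4 [4y] swap r/1=31/2029: DF=(1 − 31/2029·(0.985200+0.971000+0.957800))/(1+31/2029) = 9411/10000 ≈ 0.941100
step 5 [5y] swap r/1=759/47792: DF=(1 − 759/47792·(0.985200+0.971000+0.957800+0.941100))/(1+759/47792) = 9241/10000 ≈ 0.924100
step 6 [6y] zero: DF = P = 4587/5000 ≈ 0.917400
step 7 [7y] bond c/1=1/20: DF=(242627/200000 − 1/20·(0.985200+0.971000+0.957800+0.941100+0.924100+0.917400))/(1+1/20) = 8841/10000 ≈ 0.884100
step 8 [8y] swap r/1=541/24728: DF=(1 − 541/24728·(0.985200+0.971000+0.957800+0.941100+0.924100+0.917400+0.884100))/(1+541/24728) = 8377/10000 ≈ 0.837700

1 1 2463/2500
2 2 971/1000
3 3 4789/5000
4 4 9411/10000
5 5 9241/10000
6 6 4587/5000
7 7 8841/10000
8 8 8377/10000
f(1y,3y) = ((2463/2500)/(4789/5000) − 1)/(2) = 137/9578 ≈ 1.4304%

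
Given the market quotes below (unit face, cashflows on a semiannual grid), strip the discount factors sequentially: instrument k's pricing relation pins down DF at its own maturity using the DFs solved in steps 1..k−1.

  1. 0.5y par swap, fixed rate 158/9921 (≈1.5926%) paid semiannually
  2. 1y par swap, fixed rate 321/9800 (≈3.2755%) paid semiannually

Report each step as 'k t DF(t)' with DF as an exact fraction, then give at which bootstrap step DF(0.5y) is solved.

step 1 [0.5y] swap r/2=79/9921: DF=(1 − 79/9921·(0))/(1+79/9921) = 9921/10000 ≈ 0.992100
step 2 [1y] swap r/2=321/19600: DF=(1 − 321/19600·(0.992100))/(1+321/19600) = 9679/10000 ≈ 0.967900

1 1/2 9921/10000
2 1 9679/10000
DF(0.5y) is solved at step 1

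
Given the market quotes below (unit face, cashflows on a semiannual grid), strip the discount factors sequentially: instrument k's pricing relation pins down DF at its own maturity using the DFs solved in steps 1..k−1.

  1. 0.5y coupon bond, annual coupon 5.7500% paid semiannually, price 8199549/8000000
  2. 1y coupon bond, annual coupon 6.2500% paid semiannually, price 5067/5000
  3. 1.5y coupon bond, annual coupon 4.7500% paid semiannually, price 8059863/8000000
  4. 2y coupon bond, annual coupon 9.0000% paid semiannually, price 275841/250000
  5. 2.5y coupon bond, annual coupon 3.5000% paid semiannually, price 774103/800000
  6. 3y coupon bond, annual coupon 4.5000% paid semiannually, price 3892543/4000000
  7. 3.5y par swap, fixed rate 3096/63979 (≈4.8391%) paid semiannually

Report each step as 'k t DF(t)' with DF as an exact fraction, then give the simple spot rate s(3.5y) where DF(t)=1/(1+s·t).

step 1 [0.5y] bond c/2=23/800: DF=(8199549/8000000 − 23/800·(0))/(1+23/800) = 9963/10000 ≈ 0.996300
step 2 [1y] bond c/2=1/32: DF=(5067/5000 − 1/32·(0.996300))/(1+1/32) = 381/400 ≈ 0.952500
step 3 [1.5y] bond c/2=19/800: DF=(8059863/8000000 − 19/800·(0.996300+0.952500))/(1+19/800) = 9389/10000 ≈ 0.938900
step 4 [2y] bond c/2=9/200: DF=(275841/250000 − 9/200·(0.996300+0.952500+0.938900))/(1+9/200) = 1863/2000 ≈ 0.931500
step 5 [2.5y] bond c/2=7/400: DF=(774103/800000 − 7/400·(0.996300+0.952500+0.938900+0.931500))/(1+7/400) = 8853/10000 ≈ 0.885300
step 6 [3y] bond c/2=9/400: DF=(3892543/4000000 − 9/400·(0.996300+0.952500+0.938900+0.931500+0.885300))/(1+9/400) = 4241/5000 ≈ 0.848200
step 7 [3.5y] swap r/2=1548/63979: DF=(1 − 1548/63979·(0.996300+0.952500+0.938900+0.931500+0.885300+0.848200))/(1+1548/63979) = 2113/2500 ≈ 0.845200

1 1/2 9963/10000
2 1 381/400
3 3/2 9389/10000
4 2 1863/2000
5 5/2 8853/10000
6 3 4241/5000
7 7/2 2113/2500
s(3.5y) = (1/(2113/2500) − 1)/(7/2) = 774/14791 ≈ 5.2329%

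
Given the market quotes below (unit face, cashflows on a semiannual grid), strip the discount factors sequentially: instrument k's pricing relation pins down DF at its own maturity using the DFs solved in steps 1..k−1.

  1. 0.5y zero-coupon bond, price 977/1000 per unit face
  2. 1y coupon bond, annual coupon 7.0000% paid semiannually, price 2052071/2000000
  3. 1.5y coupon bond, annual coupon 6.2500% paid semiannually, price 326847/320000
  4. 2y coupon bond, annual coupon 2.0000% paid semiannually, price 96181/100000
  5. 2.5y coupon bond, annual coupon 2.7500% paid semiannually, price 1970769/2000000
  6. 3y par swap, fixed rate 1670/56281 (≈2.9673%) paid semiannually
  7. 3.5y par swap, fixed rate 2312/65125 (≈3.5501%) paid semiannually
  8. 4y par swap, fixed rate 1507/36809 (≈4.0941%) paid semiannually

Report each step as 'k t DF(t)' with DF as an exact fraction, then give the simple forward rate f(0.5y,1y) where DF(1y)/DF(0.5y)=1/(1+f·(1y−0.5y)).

step 1 [0.5y] zero: DF = P = 977/1000 ≈ 0.977000
step 2 [1y] bond c/2=7/200: DF=(2052071/2000000 − 7/200·(0.977000))/(1+7/200) = 9583/10000 ≈ 0.958300
step 3 [1.5y] bond c/2=1/32: DF=(326847/320000 − 1/32·(0.977000+0.958300))/(1+1/32) = 4659/5000 ≈ 0.931800
step 4 [2y] bond c/2=1/100: DF=(96181/100000 − 1/100·(0.977000+0.958300+0.931800))/(1+1/100) = 9239/10000 ≈ 0.923900
step 5 [2.5y] bond c/2=11/800: DF=(1970769/2000000 − 11/800·(0.977000+0.958300+0.931800+0.923900))/(1+11/800) = 4603/5000 ≈ 0.920600
step 6 [3y] swap r/2=835/56281: DF=(1 − 835/56281·(0.977000+0.958300+0.931800+0.923900+0.920600))/(1+835/56281) = 1833/2000 ≈ 0.916500
step 7 [3.5y] swap r/2=1156/65125: DF=(1 − 1156/65125·(0.977000+0.958300+0.931800+0.923900+0.920600+0.916500))/(1+1156/65125) = 2211/2500 ≈ 0.884400
step 8 [4y] swap r/2=1507/73618: DF=(1 − 1507/73618·(0.977000+0.958300+0.931800+0.923900+0.920600+0.916500+0.884400))/(1+1507/73618) = 8493/10000 ≈ 0.849300

1 1/2 977/1000
2 1 9583/10000
3 3/2 4659/5000
4 2 9239/10000
5 5/2 4603/5000
6 3 1833/2000
7 7/2 2211/2500
8 4 8493/10000
f(0.5y,1y) = ((977/1000)/(9583/10000) − 1)/(1/2) = 374/9583 ≈ 3.9027%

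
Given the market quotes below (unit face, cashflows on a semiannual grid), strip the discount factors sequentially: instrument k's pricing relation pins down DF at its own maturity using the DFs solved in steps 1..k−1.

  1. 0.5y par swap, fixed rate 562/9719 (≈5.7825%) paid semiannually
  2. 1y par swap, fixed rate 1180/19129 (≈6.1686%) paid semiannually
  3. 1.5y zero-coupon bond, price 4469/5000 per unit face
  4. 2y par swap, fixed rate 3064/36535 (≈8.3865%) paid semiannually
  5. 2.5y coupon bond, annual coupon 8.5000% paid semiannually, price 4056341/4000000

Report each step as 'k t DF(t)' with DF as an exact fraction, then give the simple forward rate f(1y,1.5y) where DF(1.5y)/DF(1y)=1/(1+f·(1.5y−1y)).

step 1 [0.5y] swap r/2=281/9719: DF=(1 − 281/9719·(0))/(1+281/9719) = 9719/10000 ≈ 0.971900
step 2 [1y] swap r/2=590/19129: DF=(1 − 590/19129·(0.971900))/(1+590/19129) = 941/1000 ≈ 0.941000
step 3 [1.5y] zero: DF = P = 4469/5000 ≈ 0.893800
step 4 [2y] swap r/2=1532/36535: DF=(1 − 1532/36535·(0.971900+0.941000+0.893800))/(1+1532/36535) = 2117/2500 ≈ 0.846800
step 5 [2.5y] bond c/2=17/400: DF=(4056341/4000000 − 17/400·(0.971900+0.941000+0.893800+0.846800))/(1+17/400) = 4119/5000 ≈ 0.823800

1 1/2 9719/10000
2 1 941/1000
3 3/2 4469/5000
4 2 2117/2500
5 5/2 4119/5000
f(1y,1.5y) = ((941/1000)/(4469/5000) − 1)/(1/2) = 472/4469 ≈ 10.5616%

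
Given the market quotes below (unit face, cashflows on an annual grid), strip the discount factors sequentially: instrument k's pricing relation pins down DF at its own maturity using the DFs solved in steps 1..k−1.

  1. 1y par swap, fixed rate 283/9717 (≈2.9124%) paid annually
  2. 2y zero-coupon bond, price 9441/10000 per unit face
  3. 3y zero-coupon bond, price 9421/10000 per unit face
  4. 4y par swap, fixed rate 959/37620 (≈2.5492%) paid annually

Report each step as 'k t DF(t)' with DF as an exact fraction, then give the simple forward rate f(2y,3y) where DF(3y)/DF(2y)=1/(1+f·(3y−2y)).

1 1 9717/10000
2 2 9441/10000
3 3 9421/10000
4 4 9041/10000
f(2y,3y) = ((9441/10000)/(9421/10000) − 1)/(1) = 20/9421 ≈ 0.2123%

step 1 [1y] swap r/1=283/9717: DF=(1 − 283/9717·(0))/(1+283/9717) = 9717/10000 ≈ 0.971700
step 2 [2y] zero: DF = P = 9441/10000 ≈ 0.944100
step 3 [3y] zero: DF = P = 9421/10000 ≈ 0.942100
step 4 [4y] swap r/1=959/37620: DF=(1 − 959/37620·(0.971700+0.944100+0.942100))/(1+959/37620) = 9041/10000 ≈ 0.904100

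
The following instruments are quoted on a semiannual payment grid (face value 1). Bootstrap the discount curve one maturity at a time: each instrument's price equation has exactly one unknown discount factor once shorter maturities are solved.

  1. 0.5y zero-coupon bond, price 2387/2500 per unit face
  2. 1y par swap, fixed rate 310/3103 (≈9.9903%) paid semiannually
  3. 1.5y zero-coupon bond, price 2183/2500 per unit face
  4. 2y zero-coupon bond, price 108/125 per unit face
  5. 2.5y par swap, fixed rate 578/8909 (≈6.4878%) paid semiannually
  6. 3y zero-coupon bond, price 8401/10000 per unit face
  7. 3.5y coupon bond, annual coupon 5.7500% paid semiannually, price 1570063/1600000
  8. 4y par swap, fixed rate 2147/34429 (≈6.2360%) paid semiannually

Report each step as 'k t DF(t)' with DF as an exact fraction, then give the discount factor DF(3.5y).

step 1 [0.5y] zero: DF = P = 2387/2500 ≈ 0.954800
step 2 [1y] swap r/2=155/3103: DF=(1 − 155/3103·(0.954800))/(1+155/3103) = 907/1000 ≈ 0.907000
step 3 [1.5y] zero: DF = P = 2183/2500 ≈ 0.873200
step 4 [2y] zero: DF = P = 108/125 ≈ 0.864000
step 5 [2.5y] swap r/2=289/8909: DF=(1 − 289/8909·(0.954800+0.907000+0.873200+0.864000))/(1+289/8909) = 1711/2000 ≈ 0.855500
step 6 [3y] zero: DF = P = 8401/10000 ≈ 0.840100
step 7 [3.5y] bond c/2=23/800: DF=(1570063/1600000 − 23/800·(0.954800+0.907000+0.873200+0.864000+0.855500+0.840100))/(1+23/800) = 8059/10000 ≈ 0.805900
step 8 [4y] swap r/2=2147/68858: DF=(1 − 2147/68858·(0.954800+0.907000+0.873200+0.864000+0.855500+0.840100+0.805900))/(1+2147/68858) = 7853/10000 ≈ 0.785300

1 1/2 2387/2500
2 1 907/1000
3 3/2 2183/2500
4 2 108/125
5 5/2 1711/2000
6 3 8401/10000
7 7/2 8059/10000
8 4 7853/10000
DF(3.5y) = 8059/10000 ≈ 0.805900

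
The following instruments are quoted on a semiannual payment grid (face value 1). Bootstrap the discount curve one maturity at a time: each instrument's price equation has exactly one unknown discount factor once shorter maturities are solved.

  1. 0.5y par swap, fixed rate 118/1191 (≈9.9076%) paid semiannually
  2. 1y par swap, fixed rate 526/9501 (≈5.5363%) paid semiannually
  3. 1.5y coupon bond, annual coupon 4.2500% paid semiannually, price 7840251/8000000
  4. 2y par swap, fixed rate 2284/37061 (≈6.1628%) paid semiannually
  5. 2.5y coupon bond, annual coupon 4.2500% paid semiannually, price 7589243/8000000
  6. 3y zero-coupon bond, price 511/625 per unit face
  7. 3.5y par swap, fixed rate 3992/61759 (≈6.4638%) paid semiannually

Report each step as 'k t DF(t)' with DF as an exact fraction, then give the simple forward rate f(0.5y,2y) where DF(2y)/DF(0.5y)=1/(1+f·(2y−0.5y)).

step 1 [0.5y] swap r/2=59/1191: DF=(1 − 59/1191·(0))/(1+59/1191) = 1191/1250 ≈ 0.952800
step 2 [1y] swap r/2=263/9501: DF=(1 − 263/9501·(0.952800))/(1+263/9501) = 4737/5000 ≈ 0.947400
step 3 [1.5y] bond c/2=17/800: DF=(7840251/8000000 − 17/800·(0.952800+0.947400))/(1+17/800) = 9201/10000 ≈ 0.920100
step 4 [2y] swap r/2=1142/37061: DF=(1 − 1142/37061·(0.952800+0.947400+0.920100))/(1+1142/37061) = 4429/5000 ≈ 0.885800
step 5 [2.5y] bond c/2=17/800: DF=(7589243/8000000 − 17/800·(0.952800+0.947400+0.920100+0.885800))/(1+17/800) = 4259/5000 ≈ 0.851800
step 6 [3y] zero: DF = P = 511/625 ≈ 0.817600
step 7 [3.5y] swap r/2=1996/61759: DF=(1 − 1996/61759·(0.952800+0.947400+0.920100+0.885800+0.851800+0.817600))/(1+1996/61759) = 2001/2500 ≈ 0.800400

1 1/2 1191/1250
2 1 4737/5000
3 3/2 9201/10000
4 2 4429/5000
5 5/2 4259/5000
6 3 511/625
7 7/2 2001/2500
f(0.5y,2y) = ((1191/1250)/(4429/5000) − 1)/(3/2) = 670/13287 ≈ 5.0425%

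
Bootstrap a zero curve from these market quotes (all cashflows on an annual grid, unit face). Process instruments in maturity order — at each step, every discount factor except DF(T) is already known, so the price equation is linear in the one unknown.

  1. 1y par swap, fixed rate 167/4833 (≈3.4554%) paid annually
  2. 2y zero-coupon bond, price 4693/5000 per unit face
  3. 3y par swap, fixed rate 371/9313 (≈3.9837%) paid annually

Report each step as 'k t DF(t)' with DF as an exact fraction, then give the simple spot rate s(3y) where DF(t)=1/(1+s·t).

step 1 [1y] swap r/1=167/4833: DF=(1 − 167/4833·(0))/(1+167/4833) = 4833/5000 ≈ 0.966600
step 2 [2y] zero: DF = P = 4693/5000 ≈ 0.938600
step 3 [3y] swap r/1=371/9313: DF=(1 − 371/9313·(0.966600+0.938600))/(1+371/9313) = 8887/10000 ≈ 0.888700

1 1 4833/5000
2 2 4693/5000
3 3 8887/10000
s(3y) = (1/(8887/10000) − 1)/(3) = 371/8887 ≈ 4.1746%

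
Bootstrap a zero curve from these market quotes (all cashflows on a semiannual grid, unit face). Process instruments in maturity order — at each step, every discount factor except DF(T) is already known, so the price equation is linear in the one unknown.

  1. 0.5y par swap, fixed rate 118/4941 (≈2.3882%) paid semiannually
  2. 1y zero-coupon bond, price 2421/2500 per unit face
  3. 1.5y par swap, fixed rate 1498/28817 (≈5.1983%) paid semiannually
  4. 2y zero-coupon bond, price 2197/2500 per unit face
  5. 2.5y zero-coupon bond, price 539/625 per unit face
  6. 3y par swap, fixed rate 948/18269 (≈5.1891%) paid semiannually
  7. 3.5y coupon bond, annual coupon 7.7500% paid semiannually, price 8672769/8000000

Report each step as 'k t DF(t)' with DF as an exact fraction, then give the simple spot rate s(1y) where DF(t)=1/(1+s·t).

step 1 [0.5y] swap r/2=59/4941: DF=(1 − 59/4941·(0))/(1+59/4941) = 4941/5000 ≈ 0.988200
step 2 [1y] zero: DF = P = 2421/2500 ≈ 0.968400
step 3 [1.5y] swap r/2=749/28817: DF=(1 − 749/28817·(0.988200+0.968400))/(1+749/28817) = 9251/10000 ≈ 0.925100
step 4 [2y] zero: DF = P = 2197/2500 ≈ 0.878800
step 5 [2.5y] zero: DF = P = 539/625 ≈ 0.862400
step 6 [3y] swap r/2=474/18269: DF=(1 − 474/18269·(0.988200+0.968400+0.925100+0.878800+0.862400))/(1+474/18269) = 4289/5000 ≈ 0.857800
step 7 [3.5y] bond c/2=31/800: DF=(8672769/8000000 − 31/800·(0.988200+0.968400+0.925100+0.878800+0.862400+0.857800))/(1+31/800) = 1049/1250 ≈ 0.839200

1 1/2 4941/5000
2 1 2421/2500
3 3/2 9251/10000
4 2 2197/2500
5 5/2 539/625
6 3 4289/5000
7 7/2 1049/1250
s(1y) = (1/(2421/2500) − 1)/(1) = 79/2421 ≈ 3.2631%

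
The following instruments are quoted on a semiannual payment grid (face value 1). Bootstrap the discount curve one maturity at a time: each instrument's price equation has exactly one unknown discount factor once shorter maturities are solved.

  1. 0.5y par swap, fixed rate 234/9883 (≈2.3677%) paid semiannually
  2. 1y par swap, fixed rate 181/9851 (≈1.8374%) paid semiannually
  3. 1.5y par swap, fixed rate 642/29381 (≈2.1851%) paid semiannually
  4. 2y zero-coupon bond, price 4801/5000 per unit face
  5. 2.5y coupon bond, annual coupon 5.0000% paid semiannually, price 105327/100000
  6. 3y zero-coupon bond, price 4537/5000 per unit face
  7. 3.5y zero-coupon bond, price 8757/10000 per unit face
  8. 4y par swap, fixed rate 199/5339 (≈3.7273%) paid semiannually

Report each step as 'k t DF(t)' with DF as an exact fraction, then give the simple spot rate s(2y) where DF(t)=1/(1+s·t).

1 1/2 9883/10000
2 1 9819/10000
3 3/2 9679/10000
4 2 4801/5000
5 5/2 373/400
6 3 4537/5000
7 7/2 8757/10000
8 4 8607/10000
s(2y) = (1/(4801/5000) − 1)/(2) = 199/9602 ≈ 2.0725%

step 1 [0.5y] swap r/2=117/9883: DF=(1 − 117/9883·(0))/(1+117/9883) = 9883/10000 ≈ 0.988300
step 2 [1y] swap r/2=181/19702: DF=(1 − 181/19702·(0.988300))/(1+181/19702) = 9819/10000 ≈ 0.981900
step 3 [1.5y] swap r/2=321/29381: DF=(1 − 321/29381·(0.988300+0.981900))/(1+321/29381) = 9679/10000 ≈ 0.967900
step 4 [2y] zero: DF = P = 4801/5000 ≈ 0.960200
step 5 [2.5y] bond c/2=1/40: DF=(105327/100000 − 1/40·(0.988300+0.981900+0.967900+0.960200))/(1+1/40) = 373/400 ≈ 0.932500
step 6 [3y] zero: DF = P = 4537/5000 ≈ 0.907400
step 7 [3.5y] zero: DF = P = 8757/10000 ≈ 0.875700
step 8 [4y] swap r/2=199/10678: DF=(1 − 199/10678·(0.988300+0.981900+0.967900+0.960200+0.932500+0.907400+0.875700))/(1+199/10678) = 8607/10000 ≈ 0.860700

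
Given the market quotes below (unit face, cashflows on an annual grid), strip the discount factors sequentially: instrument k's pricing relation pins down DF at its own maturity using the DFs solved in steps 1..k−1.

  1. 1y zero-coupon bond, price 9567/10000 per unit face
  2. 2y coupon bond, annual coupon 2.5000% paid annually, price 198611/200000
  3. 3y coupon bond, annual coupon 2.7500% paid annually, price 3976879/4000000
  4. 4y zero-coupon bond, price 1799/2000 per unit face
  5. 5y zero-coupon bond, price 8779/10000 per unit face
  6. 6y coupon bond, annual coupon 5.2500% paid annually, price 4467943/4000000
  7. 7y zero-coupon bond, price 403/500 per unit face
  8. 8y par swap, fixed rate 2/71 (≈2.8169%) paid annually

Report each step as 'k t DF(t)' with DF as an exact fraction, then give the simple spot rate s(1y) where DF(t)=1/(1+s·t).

step 1 [1y] zero: DF = P = 9567/10000 ≈ 0.956700
step 2 [2y] bond c/1=1/40: DF=(198611/200000 − 1/40·(0.956700))/(1+1/40) = 1891/2000 ≈ 0.945500
step 3 [3y] bond c/1=11/400: DF=(3976879/4000000 − 11/400·(0.956700+0.945500))/(1+11/400) = 9167/10000 ≈ 0.916700
step 4 [4y] zero: DF = P = 1799/2000 ≈ 0.899500
step 5 [5y] zero: DF = P = 8779/10000 ≈ 0.877900
step 6 [6y] bond c/1=21/400: DF=(4467943/4000000 − 21/400·(0.956700+0.945500+0.916700+0.899500+0.877900))/(1+21/400) = 104/125 ≈ 0.832000
step 7 [7y] zero: DF = P = 403/500 ≈ 0.806000
step 8 [8y] swap r/1=2/71: DF=(1 − 2/71·(0.956700+0.945500+0.916700+0.899500+0.877900+0.832000+0.806000))/(1+2/71) = 4009/5000 ≈ 0.801800

1 1 9567/10000
2 2 1891/2000
3 3 9167/10000
4 4 1799/2000
5 5 8779/10000
6 6 104/125
7 7 403/500
8 8 4009/5000
s(1y) = (1/(9567/10000) − 1)/(1) = 433/9567 ≈ 4.5260%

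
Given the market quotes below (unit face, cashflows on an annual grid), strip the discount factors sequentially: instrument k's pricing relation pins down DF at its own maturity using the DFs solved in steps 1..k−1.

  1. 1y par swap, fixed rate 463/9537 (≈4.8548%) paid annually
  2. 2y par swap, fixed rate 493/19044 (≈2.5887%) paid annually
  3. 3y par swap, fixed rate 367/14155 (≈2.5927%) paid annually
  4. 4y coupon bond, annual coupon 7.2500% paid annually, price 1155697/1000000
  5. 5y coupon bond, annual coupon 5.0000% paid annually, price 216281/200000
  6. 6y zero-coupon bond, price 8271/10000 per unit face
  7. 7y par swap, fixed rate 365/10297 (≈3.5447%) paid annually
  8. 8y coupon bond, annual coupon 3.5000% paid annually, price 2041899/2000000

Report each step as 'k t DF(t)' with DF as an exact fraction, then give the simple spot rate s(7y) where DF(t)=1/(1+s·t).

1 1 9537/10000
2 2 9507/10000
3 3 4633/5000
4 4 4431/5000
5 5 8529/10000
6 6 8271/10000
7 7 781/1000
8 8 311/400
s(7y) = (1/(781/1000) − 1)/(7) = 219/5467 ≈ 4.0059%

step 1 [1y] swap r/1=463/9537: DF=(1 − 463/9537·(0))/(1+463/9537) = 9537/10000 ≈ 0.953700
step 2 [2y] swap r/1=493/19044: DF=(1 − 493/19044·(0.953700))/(1+493/19044) = 9507/10000 ≈ 0.950700
step 3 [3y] swap r/1=367/14155: DF=(1 − 367/14155·(0.953700+0.950700))/(1+367/14155) = 4633/5000 ≈ 0.926600
step 4 [4y] bond c/1=29/400: DF=(1155697/1000000 − 29/400·(0.953700+0.950700+0.926600))/(1+29/400) = 4431/5000 ≈ 0.886200
step 5 [5y] bond c/1=1/20: DF=(216281/200000 − 1/20·(0.953700+0.950700+0.926600+0.886200))/(1+1/20) = 8529/10000 ≈ 0.852900
step 6 [6y] zero: DF = P = 8271/10000 ≈ 0.827100
step 7 [7y] swap r/1=365/10297: DF=(1 − 365/10297·(0.953700+0.950700+0.926600+0.886200+0.852900+0.827100))/(1+365/10297) = 781/1000 ≈ 0.781000
step 8 [8y] bond c/1=7/200: DF=(2041899/2000000 − 7/200·(0.953700+0.950700+0.926600+0.886200+0.852900+0.827100+0.781000))/(1+7/200) = 311/400 ≈ 0.777500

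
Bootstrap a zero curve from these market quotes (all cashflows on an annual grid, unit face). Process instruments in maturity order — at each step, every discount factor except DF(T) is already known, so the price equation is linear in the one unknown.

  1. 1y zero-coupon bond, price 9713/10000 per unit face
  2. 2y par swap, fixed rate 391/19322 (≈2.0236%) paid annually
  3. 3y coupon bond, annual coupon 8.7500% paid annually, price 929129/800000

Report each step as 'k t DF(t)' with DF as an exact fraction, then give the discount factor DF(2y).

step 1 [1y] zero: DF = P = 9713/10000 ≈ 0.971300
step 2 [2y] swap r/1=391/19322: DF=(1 − 391/19322·(0.971300))/(1+391/19322) = 9609/10000 ≈ 0.960900
step 3 [3y] bond c/1=7/80: DF=(929129/800000 − 7/80·(0.971300+0.960900))/(1+7/80) = 73/80 ≈ 0.912500

1 1 9713/10000
2 2 9609/10000
3 3 73/80
DF(2y) = 9609/10000 ≈ 0.960900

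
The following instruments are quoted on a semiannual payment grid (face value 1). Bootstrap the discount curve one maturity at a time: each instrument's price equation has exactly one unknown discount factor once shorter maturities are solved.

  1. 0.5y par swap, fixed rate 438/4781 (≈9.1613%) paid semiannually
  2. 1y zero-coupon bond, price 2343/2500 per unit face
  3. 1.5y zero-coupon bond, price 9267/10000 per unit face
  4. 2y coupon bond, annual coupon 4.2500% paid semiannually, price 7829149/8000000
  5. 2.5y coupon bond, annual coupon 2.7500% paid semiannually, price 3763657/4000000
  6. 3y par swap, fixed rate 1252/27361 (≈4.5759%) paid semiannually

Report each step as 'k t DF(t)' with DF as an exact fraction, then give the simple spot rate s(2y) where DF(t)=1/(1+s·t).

1 1/2 4781/5000
2 1 2343/2500
3 3/2 9267/10000
4 2 2249/2500
5 5/2 8777/10000
6 3 2187/2500
s(2y) = (1/(2249/2500) − 1)/(2) = 251/4498 ≈ 5.5803%

step 1 [0.5y] swap r/2=219/4781: DF=(1 − 219/4781·(0))/(1+219/4781) = 4781/5000 ≈ 0.956200
step 2 [1y] zero: DF = P = 2343/2500 ≈ 0.937200
step 3 [1.5y] zero: DF = P = 9267/10000 ≈ 0.926700
step 4 [2y] bond c/2=17/800: DF=(7829149/8000000 − 17/800·(0.956200+0.937200+0.926700))/(1+17/800) = 2249/2500 ≈ 0.899600
step 5 [2.5y] bond c/2=11/800: DF=(3763657/4000000 − 11/800·(0.956200+0.937200+0.926700+0.899600))/(1+11/800) = 8777/10000 ≈ 0.877700
step 6 [3y] swap r/2=626/27361: DF=(1 − 626/27361·(0.956200+0.937200+0.926700+0.899600+0.877700))/(1+626/27361) = 2187/2500 ≈ 0.874800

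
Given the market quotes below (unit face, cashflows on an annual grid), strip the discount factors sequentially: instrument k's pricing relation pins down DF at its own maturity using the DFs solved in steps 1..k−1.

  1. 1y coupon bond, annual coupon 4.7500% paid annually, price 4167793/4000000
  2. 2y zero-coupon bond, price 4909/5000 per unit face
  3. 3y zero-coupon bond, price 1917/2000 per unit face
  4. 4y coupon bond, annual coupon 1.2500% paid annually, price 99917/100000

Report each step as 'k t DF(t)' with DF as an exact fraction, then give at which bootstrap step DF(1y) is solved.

1 1 9947/10000
2 2 4909/5000
3 3 1917/2000
4 4 4753/5000
DF(1y) is solved at step 1

step 1 [1y] bond c/1=19/400: DF=(4167793/4000000 − 19/400·(0))/(1+19/400) = 9947/10000 ≈ 0.994700
step 2 [2y] zero: DF = P = 4909/5000 ≈ 0.981800
step 3 [3y] zero: DF = P = 1917/2000 ≈ 0.958500
step 4 [4y] bond c/1=1/80: DF=(99917/100000 − 1/80·(0.994700+0.981800+0.958500))/(1+1/80) = 4753/5000 ≈ 0.950600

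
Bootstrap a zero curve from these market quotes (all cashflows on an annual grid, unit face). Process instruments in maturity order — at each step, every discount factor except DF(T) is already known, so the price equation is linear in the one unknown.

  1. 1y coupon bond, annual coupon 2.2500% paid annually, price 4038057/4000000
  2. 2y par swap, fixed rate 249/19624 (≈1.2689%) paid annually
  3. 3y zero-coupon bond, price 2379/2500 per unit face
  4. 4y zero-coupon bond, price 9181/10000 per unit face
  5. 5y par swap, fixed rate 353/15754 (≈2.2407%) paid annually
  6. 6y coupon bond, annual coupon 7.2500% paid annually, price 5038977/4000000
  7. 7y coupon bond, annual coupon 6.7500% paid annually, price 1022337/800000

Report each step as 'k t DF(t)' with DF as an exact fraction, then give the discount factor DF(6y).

step 1 [1y] bond c/1=9/400: DF=(4038057/4000000 − 9/400·(0))/(1+9/400) = 9873/10000 ≈ 0.987300
step 2 [2y] swap r/1=249/19624: DF=(1 − 249/19624·(0.987300))/(1+249/19624) = 9751/10000 ≈ 0.975100
step 3 [3y] zero: DF = P = 2379/2500 ≈ 0.951600
step 4 [4y] zero: DF = P = 9181/10000 ≈ 0.918100
step 5 [5y] swap r/1=353/15754: DF=(1 − 353/15754·(0.987300+0.975100+0.951600+0.918100))/(1+353/15754) = 8941/10000 ≈ 0.894100
step 6 [6y] bond c/1=29/400: DF=(5038977/4000000 − 29/400·(0.987300+0.975100+0.951600+0.918100+0.894100))/(1+29/400) = 8551/10000 ≈ 0.855100
step 7 [7y] bond c/1=27/400: DF=(1022337/800000 − 27/400·(0.987300+0.975100+0.951600+0.918100+0.894100+0.855100))/(1+27/400) = 4221/5000 ≈ 0.844200

1 1 9873/10000
2 2 9751/10000
3 3 2379/2500
4 4 9181/10000
5 5 8941/10000
6 6 8551/10000
7 7 4221/5000
DF(6y) = 8551/10000 ≈ 0.855100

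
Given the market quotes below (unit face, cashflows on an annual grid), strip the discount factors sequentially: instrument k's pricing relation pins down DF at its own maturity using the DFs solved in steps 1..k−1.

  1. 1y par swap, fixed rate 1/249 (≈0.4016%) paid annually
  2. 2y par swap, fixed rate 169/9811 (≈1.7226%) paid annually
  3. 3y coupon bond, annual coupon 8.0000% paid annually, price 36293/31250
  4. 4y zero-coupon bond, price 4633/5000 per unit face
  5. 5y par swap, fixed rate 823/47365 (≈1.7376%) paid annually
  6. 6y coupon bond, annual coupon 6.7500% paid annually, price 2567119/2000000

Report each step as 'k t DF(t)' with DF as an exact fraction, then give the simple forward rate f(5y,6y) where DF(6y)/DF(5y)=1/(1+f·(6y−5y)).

step 1 [1y] swap r/1=1/249: DF=(1 − 1/249·(0))/(1+1/249) = 249/250 ≈ 0.996000
step 2 [2y] swap r/1=169/9811: DF=(1 − 169/9811·(0.996000))/(1+169/9811) = 4831/5000 ≈ 0.966200
step 3 [3y] bond c/1=2/25: DF=(36293/31250 − 2/25·(0.996000+0.966200))/(1+2/25) = 93/100 ≈ 0.930000
step 4 [4y] zero: DF = P = 4633/5000 ≈ 0.926600
step 5 [5y] swap r/1=823/47365: DF=(1 − 823/47365·(0.996000+0.966200+0.930000+0.926600))/(1+823/47365) = 9177/10000 ≈ 0.917700
step 6 [6y] bond c/1=27/400: DF=(2567119/2000000 − 27/400·(0.996000+0.966200+0.930000+0.926600+0.917700))/(1+27/400) = 9029/10000 ≈ 0.902900

1 1 249/250
2 2 4831/5000
3 3 93/100
4 4 4633/5000
5 5 9177/10000
6 6 9029/10000
f(5y,6y) = ((9177/10000)/(9029/10000) − 1)/(1) = 148/9029 ≈ 1.6392%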